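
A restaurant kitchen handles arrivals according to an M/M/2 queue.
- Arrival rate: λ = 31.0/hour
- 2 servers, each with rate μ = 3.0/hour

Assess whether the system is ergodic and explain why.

Stability requires ρ = λ/(cμ) < 1
ρ = 31.0/(2 × 3.0) = 31.0/6.00 = 5.1667
Since 5.1667 ≥ 1, the system is UNSTABLE.
Need c > λ/μ = 31.0/3.0 = 10.33.
Minimum servers needed: c = 11.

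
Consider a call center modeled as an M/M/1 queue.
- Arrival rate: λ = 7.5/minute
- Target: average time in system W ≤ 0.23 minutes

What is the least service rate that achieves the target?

For M/M/1: W = 1/(μ-λ)
Need W ≤ 0.23, so 1/(μ-λ) ≤ 0.23
μ - λ ≥ 1/0.23 = 4.3478
μ ≥ 7.5 + 4.3478 = 11.8478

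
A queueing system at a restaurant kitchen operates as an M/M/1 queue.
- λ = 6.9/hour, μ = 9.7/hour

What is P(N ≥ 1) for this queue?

ρ = λ/μ = 6.9/9.7 = 0.7113
P(N ≥ n) = ρⁿ
P(N ≥ 1) = 0.7113^1
P(N ≥ 1) = 0.7113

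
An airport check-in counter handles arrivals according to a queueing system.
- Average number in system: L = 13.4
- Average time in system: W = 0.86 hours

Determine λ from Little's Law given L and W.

Little's Law: L = λW, so λ = L/W
λ = 13.4/0.86 = 15.5814 passengers/hour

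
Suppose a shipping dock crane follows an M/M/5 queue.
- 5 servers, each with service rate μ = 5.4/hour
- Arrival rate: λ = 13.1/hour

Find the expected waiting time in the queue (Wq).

Traffic intensity: ρ = λ/(cμ) = 13.1/(5×5.4) = 0.4852
Since ρ = 0.4852 < 1, system is stable.
Offered load a = λ/μ = cρ = 13.1/5.4 = 2.4259
P₀ = [ Σₙ₌₀^4 aⁿ/n! + a^5/(5!(1-ρ)) ]⁻¹
Σ = a^0/0! + a^1/1! + a^2/2! + a^3/3! + a^4/4! = 1.0000 + 2.4259 + 2.9426 + 2.3795 + 1.4431 = 10.1911
a^5/(5!(1-ρ)) = 84.0210/(120 × 0.5148) = 1.3601
P₀ = 1/(10.1911 + 1.3601) = 0.08657
Lq = P₀·a^5·ρ / (5!(1-ρ)²) = 0.08657 × 84.0210 × 0.4852 / (120 × 0.2650) = 0.1110
Wq = Lq/λ = 0.11097/13.1 = 0.008471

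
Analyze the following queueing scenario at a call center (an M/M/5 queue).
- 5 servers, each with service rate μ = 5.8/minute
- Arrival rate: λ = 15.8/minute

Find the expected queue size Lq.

Traffic intensity: ρ = λ/(cμ) = 15.8/(5×5.8) = 0.5448
Since ρ = 0.5448 < 1, system is stable.
Offered load a = λ/μ = cρ = 15.8/5.8 = 2.7241
P₀ = [ Σₙ₌₀^4 aⁿ/n! + a^5/(5!(1-ρ)) ]⁻¹
Σ = a^0/0! + a^1/1! + a^2/2! + a^3/3! + a^4/4! = 1.0000 + 2.7241 + 3.7105 + 3.3693 + 2.2946 = 13.0985
a^5/(5!(1-ρ)) = 150.0187/(120 × 0.45517) = 2.7466
P₀ = 1/(13.0985 + 2.7466) = 0.06311
Lq = P₀·a^5·ρ / (5!(1-ρ)²) = 0.063111 × 150.0187 × 0.54483 / (120 × 0.20718) = 0.2075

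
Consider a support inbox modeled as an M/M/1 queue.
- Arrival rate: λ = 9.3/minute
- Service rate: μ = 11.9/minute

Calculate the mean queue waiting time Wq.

First, compute utilization: ρ = λ/μ = 9.3/11.9 = 0.7815
For M/M/1: Wq = λ/(μ(μ-λ))
Wq = 9.3/(11.9 × (11.9-9.3))
Wq = 9.3/(11.9 × 2.60)
Wq = 0.3006 minutes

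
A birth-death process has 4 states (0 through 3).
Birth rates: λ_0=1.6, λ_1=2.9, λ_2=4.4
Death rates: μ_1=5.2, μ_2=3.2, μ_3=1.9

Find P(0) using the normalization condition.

Ratios P(n)/P(0) = (λ₀···λₙ₋₁)/(μ₁···μₙ):
P(1)/P(0) = (1.6)/(5.2) = 0.30769
P(2)/P(0) = (1.6×2.9)/(5.2×3.2) = 0.27885
P(3)/P(0) = (1.6×2.9×4.4)/(5.2×3.2×1.9) = 0.64575

Normalization: ∑ P(n) = 1
P(0) × (1.0000 + 0.30769 + 0.27885 + 0.64575) = 1
P(0) × 2.2323 = 1
P(0) = 1/2.2323 = 0.4480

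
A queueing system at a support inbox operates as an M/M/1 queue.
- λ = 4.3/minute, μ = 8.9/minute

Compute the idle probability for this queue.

ρ = λ/μ = 4.3/8.9 = 0.4831
P(0) = 1 - ρ = 1 - 0.4831 = 0.5169
The server is idle 51.69% of the time.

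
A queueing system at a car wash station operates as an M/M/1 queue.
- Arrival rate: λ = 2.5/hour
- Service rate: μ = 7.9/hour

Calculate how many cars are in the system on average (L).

ρ = λ/μ = 2.5/7.9 = 0.3165
For M/M/1: L = λ/(μ-λ)
L = 2.5/(7.9-2.5) = 2.5/5.40
L = 0.4630 cars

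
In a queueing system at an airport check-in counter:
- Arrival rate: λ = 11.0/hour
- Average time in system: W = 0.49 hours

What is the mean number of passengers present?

Little's Law: L = λW
L = 11.0 × 0.49 = 5.3900 passengers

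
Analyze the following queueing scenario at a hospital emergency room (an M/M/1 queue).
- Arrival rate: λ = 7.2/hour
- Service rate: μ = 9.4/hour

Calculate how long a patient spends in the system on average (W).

First, compute utilization: ρ = λ/μ = 7.2/9.4 = 0.7660
For M/M/1: W = 1/(μ-λ)
W = 1/(9.4-7.2) = 1/2.20
W = 0.4545 hours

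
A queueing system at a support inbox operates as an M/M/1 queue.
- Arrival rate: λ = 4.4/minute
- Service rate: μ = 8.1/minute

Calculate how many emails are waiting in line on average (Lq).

ρ = λ/μ = 4.4/8.1 = 0.5432
For M/M/1: Lq = λ²/(μ(μ-λ))
Lq = 19.36/(8.1 × 3.70)
Lq = 0.6460 emails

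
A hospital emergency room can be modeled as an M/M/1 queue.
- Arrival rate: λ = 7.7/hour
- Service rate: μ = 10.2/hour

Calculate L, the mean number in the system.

ρ = λ/μ = 7.7/10.2 = 0.7549
For M/M/1: L = λ/(μ-λ)
L = 7.7/(10.2-7.7) = 7.7/2.50
L = 3.0800 patients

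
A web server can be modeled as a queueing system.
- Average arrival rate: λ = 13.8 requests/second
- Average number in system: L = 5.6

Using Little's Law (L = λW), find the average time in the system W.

Little's Law: L = λW, so W = L/λ
W = 5.6/13.8 = 0.4058 seconds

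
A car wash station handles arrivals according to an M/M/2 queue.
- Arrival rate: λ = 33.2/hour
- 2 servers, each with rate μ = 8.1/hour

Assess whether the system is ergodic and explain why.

Stability requires ρ = λ/(cμ) < 1
ρ = 33.2/(2 × 8.1) = 33.2/16.20 = 2.0494
Since 2.0494 ≥ 1, the system is UNSTABLE.
Need c > λ/μ = 33.2/8.1 = 4.10.
Minimum servers needed: c = 5.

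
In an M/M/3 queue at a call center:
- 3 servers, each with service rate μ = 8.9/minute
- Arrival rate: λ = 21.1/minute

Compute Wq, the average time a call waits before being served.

Traffic intensity: ρ = λ/(cμ) = 21.1/(3×8.9) = 0.7903
Since ρ = 0.7903 < 1, system is stable.
Offered load a = λ/μ = cρ = 21.1/8.9 = 2.3708
P₀ = [ Σₙ₌₀^2 aⁿ/n! + a^3/(3!(1-ρ)) ]⁻¹
Σ = a^0/0! + a^1/1! + a^2/2! = 1.0000 + 2.3708 + 2.8103 = 6.1811
a^3/(3!(1-ρ)) = 13.32531/(6 × 0.2097378) = 10.5889
P₀ = 1/(6.1811 + 10.5889) = 0.05963
Lq = P₀·a^3·ρ / (3!(1-ρ)²) = 0.059630 × 13.3253 × 0.79026 / (6 × 0.043990) = 2.3791
Wq = Lq/λ = 2.3791/21.1 = 0.1128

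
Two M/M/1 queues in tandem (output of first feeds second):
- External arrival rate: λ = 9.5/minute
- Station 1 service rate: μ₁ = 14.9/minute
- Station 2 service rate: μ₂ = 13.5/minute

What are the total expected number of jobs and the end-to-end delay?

By Jackson's theorem, each station behaves as independent M/M/1.
Station 1: ρ₁ = 9.5/14.9 = 0.6376, L₁ = ρ₁/(1-ρ₁) = λ/(μ₁-λ) = 9.5/5.40 = 1.7593
Station 2: ρ₂ = 9.5/13.5 = 0.7037, L₂ = ρ₂/(1-ρ₂) = λ/(μ₂-λ) = 9.5/4.00 = 2.3750
Total: L = L₁ + L₂ = 1.7593 + 2.3750 = 4.1343
W = L/λ = 4.1343/9.5 = 0.4352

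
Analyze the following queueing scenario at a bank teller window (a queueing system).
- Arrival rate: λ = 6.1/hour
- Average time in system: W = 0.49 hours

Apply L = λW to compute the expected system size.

Little's Law: L = λW
L = 6.1 × 0.49 = 2.9890 transactions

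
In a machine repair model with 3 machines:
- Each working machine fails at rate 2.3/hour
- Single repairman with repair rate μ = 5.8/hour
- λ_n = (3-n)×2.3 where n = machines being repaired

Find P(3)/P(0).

P(3)/P(0) = ∏_{i=0}^{3-1} λ_i/μ_{i+1}
= (3-0)×2.3/5.8 × (3-1)×2.3/5.8 × (3-2)×2.3/5.8
= 0.3742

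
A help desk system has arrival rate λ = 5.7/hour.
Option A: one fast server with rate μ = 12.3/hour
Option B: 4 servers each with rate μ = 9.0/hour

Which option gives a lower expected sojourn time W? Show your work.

Option A: single server μ = 12.3 (M/M/1)
  ρ_A = 5.7/12.3 = 0.4634
  W_A = 1/(μ-λ) = 1/(12.3-5.7) = 1/6.60 = 0.1515

Option B: 4 servers μ = 9.0 (M/M/4)
  ρ_B = λ/(cμ) = 5.7/(4×9.0) = 0.1583
  Offered load a = λ/μ = cρ = 5.7/9.0 = 0.6333
  P₀ = [ Σₙ₌₀^3 aⁿ/n! + a^4/(4!(1-ρ)) ]⁻¹
  Σ = a^0/0! + a^1/1! + a^2/2! + a^3/3! = 1.0000 + 0.6333 + 0.2006 + 0.04234 = 1.8762
  a^4/(4!(1-ρ)) = 0.1609/(24 × 0.8417) = 0.007965
  P₀ = 1/(1.8762 + 0.007965) = 0.5307
  Lq = P₀·a^4·ρ / (4!(1-ρ)²) = 0.53073 × 0.16089 × 0.15833 / (24 × 0.70840) = 0.0007952
  Wq_B = Lq/λ = 0.000795215/5.7 = 0.000139511
  W_B = Wq_B + 1/μ = 0.000139511 + 0.111111 = 0.1113

Since W_B = 0.1113 < W_A = 0.1515, Option B (multiple servers) has the shorter time in system.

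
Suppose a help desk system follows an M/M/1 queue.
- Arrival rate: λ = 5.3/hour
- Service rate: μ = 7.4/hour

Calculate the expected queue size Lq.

ρ = λ/μ = 5.3/7.4 = 0.7162
For M/M/1: Lq = λ²/(μ(μ-λ))
Lq = 28.09/(7.4 × 2.10)
Lq = 1.8076 tickets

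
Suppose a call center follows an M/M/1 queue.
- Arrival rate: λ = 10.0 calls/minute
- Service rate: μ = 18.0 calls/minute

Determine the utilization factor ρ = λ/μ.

Server utilization: ρ = λ/μ
ρ = 10.0/18.0 = 0.5556
The server is busy 55.56% of the time.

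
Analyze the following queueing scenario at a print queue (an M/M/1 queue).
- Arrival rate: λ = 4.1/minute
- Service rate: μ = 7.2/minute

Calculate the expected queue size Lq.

ρ = λ/μ = 4.1/7.2 = 0.5694
For M/M/1: Lq = λ²/(μ(μ-λ))
Lq = 16.81/(7.2 × 3.10)
Lq = 0.7531 jobs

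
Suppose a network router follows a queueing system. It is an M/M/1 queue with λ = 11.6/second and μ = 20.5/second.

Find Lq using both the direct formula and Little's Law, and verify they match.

Method 1 (direct): Lq = λ²/(μ(μ-λ)) = 134.56/(20.5 × 8.90) = 0.7375

Method 2 (Little's Law):
W = 1/(μ-λ) = 1/8.90 = 0.11236
Wq = W - 1/μ = 0.11236 - 0.048780 = 0.06358
Lq = λWq = 11.6 × 0.06358 = 0.7375 ✔ (matches Method 1)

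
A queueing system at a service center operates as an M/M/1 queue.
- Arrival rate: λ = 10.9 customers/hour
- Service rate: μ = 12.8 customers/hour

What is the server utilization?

Server utilization: ρ = λ/μ
ρ = 10.9/12.8 = 0.8516
The server is busy 85.16% of the time.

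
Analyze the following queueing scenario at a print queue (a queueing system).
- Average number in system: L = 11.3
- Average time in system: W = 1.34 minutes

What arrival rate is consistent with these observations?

Little's Law: L = λW, so λ = L/W
λ = 11.3/1.34 = 8.4328 jobs/minute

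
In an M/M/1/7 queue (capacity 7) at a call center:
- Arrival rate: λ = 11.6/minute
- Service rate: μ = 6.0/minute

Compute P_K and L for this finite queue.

ρ = λ/μ = 11.6/6.0 = 1.93333
P₀ = (1-ρ)/(1-ρ^(K+1)) = (1-1.93333)/(1-1.93333^8) = -0.9333/-194.1857 = 0.004806
P_K = P₀×ρ^K = 0.004806 × 1.93333^7 = 0.004806 × 100.9583 = 0.4852
Blocking probability P_7 = 0.4852 (48.52%)
L = ρ[1 - (K+1)ρ^K + Kρ^(K+1)] / [(1-ρ)(1-ρ^(K+1))]
L = 1.93333 × (1 - 8×100.9583 + 7×195.1857) / ((1 - 1.93333) × (1 - 195.1857)) = 5.9698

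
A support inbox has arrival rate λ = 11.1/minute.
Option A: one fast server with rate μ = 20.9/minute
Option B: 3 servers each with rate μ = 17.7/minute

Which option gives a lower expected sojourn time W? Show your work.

Option A: single server μ = 20.9 (M/M/1)
  ρ_A = 11.1/20.9 = 0.5311
  W_A = 1/(μ-λ) = 1/(20.9-11.1) = 1/9.80 = 0.1020

Option B: 3 servers μ = 17.7 (M/M/3)
  ρ_B = λ/(cμ) = 11.1/(3×17.7) = 0.2090
  Offered load a = λ/μ = cρ = 11.1/17.7 = 0.6271
  P₀ = [ Σₙ₌₀^2 aⁿ/n! + a^3/(3!(1-ρ)) ]⁻¹
  Σ = a^0/0! + a^1/1! + a^2/2! = 1.0000 + 0.62712 + 0.19664 = 1.8238
  a^3/(3!(1-ρ)) = 0.24663/(6 × 0.79096) = 0.05197
  P₀ = 1/(1.8238 + 0.05197) = 0.5331
  Lq = P₀·a^3·ρ / (3!(1-ρ)²) = 0.53313 × 0.24663 × 0.20904 / (6 × 0.62562) = 0.007322
  Wq_B = Lq/λ = 0.0073223/11.1 = 0.0006597
  W_B = Wq_B + 1/μ = 0.0006597 + 0.05650 = 0.05716

Since W_B = 0.05716 < W_A = 0.1020, Option B (multiple servers) has the shorter time in system.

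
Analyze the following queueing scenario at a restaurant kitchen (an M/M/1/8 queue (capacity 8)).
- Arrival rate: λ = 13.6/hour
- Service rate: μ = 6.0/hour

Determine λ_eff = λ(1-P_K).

ρ = λ/μ = 13.6/6.0 = 2.26667
P₀ = (1-ρ)/(1-ρ^(K+1)) = (1-2.26667)/(1-2.26667^9) = -1.2667/-1578.4092 = 0.0008025
P_K = P₀×ρ^K = 0.0008025 × 2.26667^8 = 0.0008025 × 696.7972 = 0.5592
λ_eff = λ(1-P_K) = 13.6 × (1 - 0.55918) = 13.6 × 0.44082 = 5.9952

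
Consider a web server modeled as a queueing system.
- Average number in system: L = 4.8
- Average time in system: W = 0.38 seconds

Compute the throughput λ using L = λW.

Little's Law: L = λW, so λ = L/W
λ = 4.8/0.38 = 12.6316 requests/second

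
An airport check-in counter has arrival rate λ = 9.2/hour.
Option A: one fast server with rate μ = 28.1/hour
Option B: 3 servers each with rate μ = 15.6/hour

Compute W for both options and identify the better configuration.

Option A: single server μ = 28.1 (M/M/1)
  ρ_A = 9.2/28.1 = 0.3274
  W_A = 1/(μ-λ) = 1/(28.1-9.2) = 1/18.90 = 0.05291

Option B: 3 servers μ = 15.6 (M/M/3)
  ρ_B = λ/(cμ) = 9.2/(3×15.6) = 0.1966
  Offered load a = λ/μ = cρ = 9.2/15.6 = 0.5897
  P₀ = [ Σₙ₌₀^2 aⁿ/n! + a^3/(3!(1-ρ)) ]⁻¹
  Σ = a^0/0! + a^1/1! + a^2/2! = 1.0000 + 0.5897 + 0.1739 = 1.7636
  a^3/(3!(1-ρ)) = 0.2051/(6 × 0.8034) = 0.04255
  P₀ = 1/(1.7636 + 0.04255) = 0.5537
  Lq = P₀·a^3·ρ / (3!(1-ρ)²) = 0.55365 × 0.20511 × 0.19658 / (6 × 0.64548) = 0.005764
  Wq_B = Lq/λ = 0.005764/9.2 = 0.0006265
  W_B = Wq_B + 1/μ = 0.0006265 + 0.06410 = 0.06473

Since W_A = 0.05291 < W_B = 0.06473, Option A (single fast server) has the shorter time in system.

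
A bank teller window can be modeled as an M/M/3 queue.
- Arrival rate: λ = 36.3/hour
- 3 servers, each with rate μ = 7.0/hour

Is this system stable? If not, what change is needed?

Stability requires ρ = λ/(cμ) < 1
ρ = 36.3/(3 × 7.0) = 36.3/21.00 = 1.7286
Since 1.7286 ≥ 1, the system is UNSTABLE.
Need c > λ/μ = 36.3/7.0 = 5.19.
Minimum servers needed: c = 6.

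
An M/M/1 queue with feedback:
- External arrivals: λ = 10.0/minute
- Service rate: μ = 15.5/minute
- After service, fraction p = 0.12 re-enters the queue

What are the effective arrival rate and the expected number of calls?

Effective arrival rate: λ_eff = λ/(1-p) = 10.0/(1-0.12) = 10.0/0.88 = 11.3636
ρ = λ_eff/μ = 11.3636/15.5 = 0.73314
L = ρ/(1-ρ) = 0.73314/(1-0.73314) = 2.7473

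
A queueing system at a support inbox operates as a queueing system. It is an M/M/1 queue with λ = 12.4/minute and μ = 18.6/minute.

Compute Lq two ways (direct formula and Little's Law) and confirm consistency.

Method 1 (direct): Lq = λ²/(μ(μ-λ)) = 153.76/(18.6 × 6.20) = 1.3333

Method 2 (Little's Law):
W = 1/(μ-λ) = 1/6.20 = 0.16129
Wq = W - 1/μ = 0.16129 - 0.053763 = 0.107527
Lq = λWq = 12.4 × 0.107527 = 1.3333 ✔ (matches Method 1)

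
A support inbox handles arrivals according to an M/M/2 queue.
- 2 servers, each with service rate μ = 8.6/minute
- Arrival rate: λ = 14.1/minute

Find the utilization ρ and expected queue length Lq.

Traffic intensity: ρ = λ/(cμ) = 14.1/(2×8.6) = 0.8198
Since ρ = 0.8198 < 1, system is stable.
Offered load a = λ/μ = cρ = 14.1/8.6 = 1.6395
P₀ = [ Σₙ₌₀^1 aⁿ/n! + a^2/(2!(1-ρ)) ]⁻¹
Σ = a^0/0! + a^1/1! = 1.0000 + 1.6395 = 2.6395
a^2/(2!(1-ρ)) = 2.68807/(2 × 0.180233) = 7.4572
P₀ = 1/(2.6395 + 7.4572) = 0.09904
Lq = P₀·a^2·ρ / (2!(1-ρ)²) = 0.0990415 × 2.68807 × 0.819767 / (2 × 0.0324838) = 3.3593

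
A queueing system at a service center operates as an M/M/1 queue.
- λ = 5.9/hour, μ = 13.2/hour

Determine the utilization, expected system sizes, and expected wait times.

Step 1: ρ = λ/μ = 5.9/13.2 = 0.4470
Step 2: L = λ/(μ-λ) = 5.9/7.30 = 0.8082
Step 3: Lq = λ²/(μ(μ-λ)) = 34.81/(13.2×7.30) = 0.3612
Step 4: W = 1/(μ-λ) = 1/7.30 = 0.13699
Step 5: Wq = λ/(μ(μ-λ)) = 5.9/(13.2×7.30) = 0.06123
Step 6: P(0) = 1-ρ = 0.5530
Verify: L = λW = 5.9×0.13699 = 0.8082 ✔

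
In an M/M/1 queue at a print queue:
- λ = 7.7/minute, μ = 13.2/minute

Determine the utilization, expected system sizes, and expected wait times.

Step 1: ρ = λ/μ = 7.7/13.2 = 0.5833
Step 2: L = λ/(μ-λ) = 7.7/5.50 = 1.4000
Step 3: Lq = λ²/(μ(μ-λ)) = 59.29/(13.2×5.50) = 0.8167
Step 4: W = 1/(μ-λ) = 1/5.50 = 0.18182
Step 5: Wq = λ/(μ(μ-λ)) = 7.7/(13.2×5.50) = 0.1061
Step 6: P(0) = 1-ρ = 0.4167
Verify: L = λW = 7.7×0.18182 = 1.4000 ✔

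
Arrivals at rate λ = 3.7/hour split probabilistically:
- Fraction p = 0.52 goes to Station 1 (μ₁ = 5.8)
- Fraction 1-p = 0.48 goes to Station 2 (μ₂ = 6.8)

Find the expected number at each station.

Effective rates: λ₁ = 3.7×0.52 = 1.924, λ₂ = 3.7×0.48 = 1.776
Station 1: ρ₁ = 1.924/5.8 = 0.33172, L₁ = ρ₁/(1-ρ₁) = 0.33172/(1-0.33172) = 0.4964
Station 2: ρ₂ = 1.776/6.8 = 0.2612, L₂ = ρ₂/(1-ρ₂) = 0.2612/(1-0.2612) = 0.3535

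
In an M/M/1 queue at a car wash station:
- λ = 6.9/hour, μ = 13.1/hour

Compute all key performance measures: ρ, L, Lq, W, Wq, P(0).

Step 1: ρ = λ/μ = 6.9/13.1 = 0.5267
Step 2: L = λ/(μ-λ) = 6.9/6.20 = 1.1129
Step 3: Lq = λ²/(μ(μ-λ)) = 47.61/(13.1×6.20) = 0.5862
Step 4: W = 1/(μ-λ) = 1/6.20 = 0.16129
Step 5: Wq = λ/(μ(μ-λ)) = 6.9/(13.1×6.20) = 0.08495
Step 6: P(0) = 1-ρ = 0.4733
Verify: L = λW = 6.9×0.16129 = 1.1129 ✔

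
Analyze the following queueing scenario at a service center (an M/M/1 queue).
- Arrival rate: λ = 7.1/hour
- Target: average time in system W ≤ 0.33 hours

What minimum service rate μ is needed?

For M/M/1: W = 1/(μ-λ)
Need W ≤ 0.33, so 1/(μ-λ) ≤ 0.33
μ - λ ≥ 1/0.33 = 3.0303
μ ≥ 7.1 + 3.0303 = 10.1303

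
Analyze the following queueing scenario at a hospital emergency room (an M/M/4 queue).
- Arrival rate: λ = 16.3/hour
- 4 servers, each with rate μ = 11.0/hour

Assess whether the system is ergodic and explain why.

Stability requires ρ = λ/(cμ) < 1
ρ = 16.3/(4 × 11.0) = 16.3/44.00 = 0.3705
Since 0.3705 < 1, the system is STABLE.
The servers are busy 37.05% of the time.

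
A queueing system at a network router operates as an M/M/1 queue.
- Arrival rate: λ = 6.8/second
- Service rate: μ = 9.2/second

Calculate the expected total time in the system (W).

First, compute utilization: ρ = λ/μ = 6.8/9.2 = 0.7391
For M/M/1: W = 1/(μ-λ)
W = 1/(9.2-6.8) = 1/2.40
W = 0.4167 seconds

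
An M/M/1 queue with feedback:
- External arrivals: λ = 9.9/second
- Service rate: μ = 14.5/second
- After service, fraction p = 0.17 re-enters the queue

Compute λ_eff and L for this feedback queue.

Effective arrival rate: λ_eff = λ/(1-p) = 9.9/(1-0.17) = 9.9/0.83 = 11.9277
ρ = λ_eff/μ = 11.9277/14.5 = 0.8226
L = ρ/(1-ρ) = 0.8226/(1-0.8226) = 4.6370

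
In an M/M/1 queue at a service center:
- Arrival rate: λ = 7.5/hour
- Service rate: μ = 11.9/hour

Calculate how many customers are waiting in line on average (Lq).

ρ = λ/μ = 7.5/11.9 = 0.6303
For M/M/1: Lq = λ²/(μ(μ-λ))
Lq = 56.25/(11.9 × 4.40)
Lq = 1.0743 customers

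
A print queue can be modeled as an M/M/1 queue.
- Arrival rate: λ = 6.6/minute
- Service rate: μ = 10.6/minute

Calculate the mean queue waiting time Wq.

First, compute utilization: ρ = λ/μ = 6.6/10.6 = 0.6226
For M/M/1: Wq = λ/(μ(μ-λ))
Wq = 6.6/(10.6 × (10.6-6.6))
Wq = 6.6/(10.6 × 4.00)
Wq = 0.1557 minutes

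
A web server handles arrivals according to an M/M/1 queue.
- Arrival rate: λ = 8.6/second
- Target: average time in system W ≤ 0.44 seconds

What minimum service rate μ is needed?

For M/M/1: W = 1/(μ-λ)
Need W ≤ 0.44, so 1/(μ-λ) ≤ 0.44
μ - λ ≥ 1/0.44 = 2.2727
μ ≥ 8.6 + 2.2727 = 10.8727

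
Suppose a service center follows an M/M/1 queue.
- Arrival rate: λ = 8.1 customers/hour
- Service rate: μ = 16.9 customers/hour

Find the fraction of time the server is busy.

Server utilization: ρ = λ/μ
ρ = 8.1/16.9 = 0.4793
The server is busy 47.93% of the time.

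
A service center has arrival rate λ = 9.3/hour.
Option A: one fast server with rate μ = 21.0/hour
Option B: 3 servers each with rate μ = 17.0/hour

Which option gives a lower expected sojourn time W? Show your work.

Option A: single server μ = 21.0 (M/M/1)
  ρ_A = 9.3/21.0 = 0.4429
  W_A = 1/(μ-λ) = 1/(21.0-9.3) = 1/11.70 = 0.08547

Option B: 3 servers μ = 17.0 (M/M/3)
  ρ_B = λ/(cμ) = 9.3/(3×17.0) = 0.1824
  Offered load a = λ/μ = cρ = 9.3/17.0 = 0.5471
  P₀ = [ Σₙ₌₀^2 aⁿ/n! + a^3/(3!(1-ρ)) ]⁻¹
  Σ = a^0/0! + a^1/1! + a^2/2! = 1.0000 + 0.5471 + 0.1496 = 1.6967
  a^3/(3!(1-ρ)) = 0.1637/(6 × 0.8176) = 0.03337
  P₀ = 1/(1.6967 + 0.03337) = 0.5780
  Lq = P₀·a^3·ρ / (3!(1-ρ)²) = 0.57801 × 0.16372 × 0.18235 / (6 × 0.66855) = 0.004302
  Wq_B = Lq/λ = 0.004302/9.3 = 0.00046258
  W_B = Wq_B + 1/μ = 0.00046258 + 0.058824 = 0.05929

Since W_B = 0.05929 < W_A = 0.08547, Option B (multiple servers) has the shorter time in system.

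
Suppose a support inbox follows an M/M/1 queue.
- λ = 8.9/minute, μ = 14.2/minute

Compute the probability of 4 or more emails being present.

ρ = λ/μ = 8.9/14.2 = 0.62676
P(N ≥ n) = ρⁿ
P(N ≥ 4) = 0.62676^4
P(N ≥ 4) = 0.1543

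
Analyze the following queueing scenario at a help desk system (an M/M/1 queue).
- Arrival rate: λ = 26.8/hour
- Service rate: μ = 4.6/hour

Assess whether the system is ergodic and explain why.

Stability requires ρ = λ/(cμ) < 1
ρ = 26.8/(1 × 4.6) = 26.8/4.60 = 5.8261
Since 5.8261 ≥ 1, the system is UNSTABLE.
Queue grows without bound. Need μ > λ = 26.8.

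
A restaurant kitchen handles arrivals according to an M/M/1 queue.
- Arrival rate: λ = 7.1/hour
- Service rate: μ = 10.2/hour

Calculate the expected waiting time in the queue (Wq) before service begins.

First, compute utilization: ρ = λ/μ = 7.1/10.2 = 0.6961
For M/M/1: Wq = λ/(μ(μ-λ))
Wq = 7.1/(10.2 × (10.2-7.1))
Wq = 7.1/(10.2 × 3.10)
Wq = 0.2245 hours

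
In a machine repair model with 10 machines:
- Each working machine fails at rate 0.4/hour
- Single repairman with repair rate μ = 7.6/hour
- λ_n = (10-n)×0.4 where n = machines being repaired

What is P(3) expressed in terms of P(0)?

P(3)/P(0) = ∏_{i=0}^{3-1} λ_i/μ_{i+1}
= (10-0)×0.4/7.6 × (10-1)×0.4/7.6 × (10-2)×0.4/7.6
= 0.1050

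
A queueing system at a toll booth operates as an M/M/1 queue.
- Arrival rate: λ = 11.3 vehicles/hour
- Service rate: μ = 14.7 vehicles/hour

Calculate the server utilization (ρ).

Server utilization: ρ = λ/μ
ρ = 11.3/14.7 = 0.7687
The server is busy 76.87% of the time.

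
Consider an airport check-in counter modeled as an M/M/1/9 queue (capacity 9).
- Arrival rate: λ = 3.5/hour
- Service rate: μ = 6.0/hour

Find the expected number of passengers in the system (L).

ρ = λ/μ = 3.5/6.0 = 0.583333
P₀ = (1-ρ)/(1-ρ^(K+1)) = (1-0.583333)/(1-0.583333^10) = 0.4167/0.9954 = 0.4186
P_K = P₀×ρ^K = 0.4186 × 0.583333^9 = 0.4186 × 0.007821 = 0.003274
L = ρ[1 - (K+1)ρ^K + Kρ^(K+1)] / [(1-ρ)(1-ρ^(K+1))]
L = 0.583333 × (1 - 10×0.007821 + 9×0.004562) / ((1 - 0.583333) × (1 - 0.004562)) = 1.3542 passengers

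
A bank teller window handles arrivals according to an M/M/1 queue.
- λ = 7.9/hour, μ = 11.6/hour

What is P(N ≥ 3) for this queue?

ρ = λ/μ = 7.9/11.6 = 0.68103
P(N ≥ n) = ρⁿ
P(N ≥ 3) = 0.68103^3
P(N ≥ 3) = 0.3159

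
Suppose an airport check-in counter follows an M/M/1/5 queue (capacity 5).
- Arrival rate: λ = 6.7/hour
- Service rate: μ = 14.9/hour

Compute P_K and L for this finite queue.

ρ = λ/μ = 6.7/14.9 = 0.449664
P₀ = (1-ρ)/(1-ρ^(K+1)) = (1-0.449664)/(1-0.449664^6) = 0.5503/0.9917 = 0.5549
P_K = P₀×ρ^K = 0.5549 × 0.449664^5 = 0.5549 × 0.01838 = 0.01020
Blocking probability P_5 = 0.01020 (1.02%)
L = ρ[1 - (K+1)ρ^K + Kρ^(K+1)] / [(1-ρ)(1-ρ^(K+1))]
L = 0.449664 × (1 - 6×0.01838 + 5×0.008267) / ((1 - 0.449664) × (1 - 0.008267)) = 0.7671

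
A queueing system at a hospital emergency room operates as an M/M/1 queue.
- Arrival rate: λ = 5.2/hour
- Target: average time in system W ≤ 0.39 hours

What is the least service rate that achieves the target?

For M/M/1: W = 1/(μ-λ)
Need W ≤ 0.39, so 1/(μ-λ) ≤ 0.39
μ - λ ≥ 1/0.39 = 2.5641
μ ≥ 5.2 + 2.5641 = 7.7641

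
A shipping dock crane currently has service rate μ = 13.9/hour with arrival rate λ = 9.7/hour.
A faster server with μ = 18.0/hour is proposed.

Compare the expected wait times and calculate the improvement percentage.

System 1: ρ₁ = 9.7/13.9 = 0.6978, W₁ = 1/(13.9-9.7) = 0.23810
System 2: ρ₂ = 9.7/18.0 = 0.5389, W₂ = 1/(18.0-9.7) = 0.12048
Improvement: (W₁-W₂)/W₁ = (0.23810-0.12048)/0.23810 = 49.40%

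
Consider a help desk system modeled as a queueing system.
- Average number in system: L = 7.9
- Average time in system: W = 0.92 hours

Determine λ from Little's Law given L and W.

Little's Law: L = λW, so λ = L/W
λ = 7.9/0.92 = 8.5870 tickets/hour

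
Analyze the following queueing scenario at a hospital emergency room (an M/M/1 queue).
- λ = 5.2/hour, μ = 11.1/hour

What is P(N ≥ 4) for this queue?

ρ = λ/μ = 5.2/11.1 = 0.46847
P(N ≥ n) = ρⁿ
P(N ≥ 4) = 0.46847^4
P(N ≥ 4) = 0.04816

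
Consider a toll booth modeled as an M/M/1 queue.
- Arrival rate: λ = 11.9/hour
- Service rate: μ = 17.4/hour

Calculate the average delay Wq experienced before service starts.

First, compute utilization: ρ = λ/μ = 11.9/17.4 = 0.6839
For M/M/1: Wq = λ/(μ(μ-λ))
Wq = 11.9/(17.4 × (17.4-11.9))
Wq = 11.9/(17.4 × 5.50)
Wq = 0.1243 hours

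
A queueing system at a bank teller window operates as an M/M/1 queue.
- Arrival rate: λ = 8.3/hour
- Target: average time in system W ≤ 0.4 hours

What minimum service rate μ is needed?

For M/M/1: W = 1/(μ-λ)
Need W ≤ 0.4, so 1/(μ-λ) ≤ 0.4
μ - λ ≥ 1/0.4 = 2.5000
μ ≥ 8.3 + 2.5000 = 10.8000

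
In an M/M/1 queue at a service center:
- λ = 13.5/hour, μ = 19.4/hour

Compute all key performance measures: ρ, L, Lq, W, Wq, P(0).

Step 1: ρ = λ/μ = 13.5/19.4 = 0.6959
Step 2: L = λ/(μ-λ) = 13.5/5.90 = 2.2881
Step 3: Lq = λ²/(μ(μ-λ)) = 182.25/(19.4×5.90) = 1.5923
Step 4: W = 1/(μ-λ) = 1/5.90 = 0.16949
Step 5: Wq = λ/(μ(μ-λ)) = 13.5/(19.4×5.90) = 0.1179
Step 6: P(0) = 1-ρ = 0.3041
Verify: L = λW = 13.5×0.16949 = 2.2881 ✔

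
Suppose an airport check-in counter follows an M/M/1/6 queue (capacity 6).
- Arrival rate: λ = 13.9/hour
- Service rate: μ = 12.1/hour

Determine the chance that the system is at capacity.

ρ = λ/μ = 13.9/12.1 = 1.14876
P₀ = (1-ρ)/(1-ρ^(K+1)) = (1-1.14876)/(1-1.14876^7) = -0.14876/-1.6400 = 0.09071
P_K = P₀×ρ^K = 0.09071 × 1.14876^6 = 0.09071 × 2.2981 = 0.2085
Blocking probability = 20.85%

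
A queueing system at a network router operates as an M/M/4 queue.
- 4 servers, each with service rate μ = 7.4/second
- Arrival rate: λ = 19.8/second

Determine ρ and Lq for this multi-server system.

Traffic intensity: ρ = λ/(cμ) = 19.8/(4×7.4) = 0.6689
Since ρ = 0.6689 < 1, system is stable.
Offered load a = λ/μ = cρ = 19.8/7.4 = 2.6757
P₀ = [ Σₙ₌₀^3 aⁿ/n! + a^4/(4!(1-ρ)) ]⁻¹
Σ = a^0/0! + a^1/1! + a^2/2! + a^3/3! = 1.0000 + 2.6757 + 3.5796 + 3.1926 = 10.4479
a^4/(4!(1-ρ)) = 51.2547/(24 × 0.33108) = 6.4504
P₀ = 1/(10.4479 + 6.4504) = 0.05918
Lq = P₀·a^4·ρ / (4!(1-ρ)²) = 0.0591774 × 51.2547 × 0.668919 / (24 × 0.109615) = 0.7712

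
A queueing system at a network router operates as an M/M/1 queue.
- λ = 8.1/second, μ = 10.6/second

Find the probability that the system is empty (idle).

ρ = λ/μ = 8.1/10.6 = 0.7642
P(0) = 1 - ρ = 1 - 0.7642 = 0.2358
The server is idle 23.58% of the time.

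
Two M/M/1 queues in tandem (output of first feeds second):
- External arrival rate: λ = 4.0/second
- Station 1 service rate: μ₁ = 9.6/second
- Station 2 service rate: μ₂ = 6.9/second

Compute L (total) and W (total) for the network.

By Jackson's theorem, each station behaves as independent M/M/1.
Station 1: ρ₁ = 4.0/9.6 = 0.4167, L₁ = ρ₁/(1-ρ₁) = λ/(μ₁-λ) = 4.0/5.60 = 0.7143
Station 2: ρ₂ = 4.0/6.9 = 0.5797, L₂ = ρ₂/(1-ρ₂) = λ/(μ₂-λ) = 4.0/2.90 = 1.3793
Total: L = L₁ + L₂ = 0.7143 + 1.3793 = 2.0936
W = L/λ = 2.0936/4.0 = 0.5234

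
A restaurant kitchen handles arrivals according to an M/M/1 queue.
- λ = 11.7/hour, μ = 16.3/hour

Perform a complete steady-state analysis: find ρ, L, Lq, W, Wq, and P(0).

Step 1: ρ = λ/μ = 11.7/16.3 = 0.7178
Step 2: L = λ/(μ-λ) = 11.7/4.60 = 2.5435
Step 3: Lq = λ²/(μ(μ-λ)) = 136.89/(16.3×4.60) = 1.8257
Step 4: W = 1/(μ-λ) = 1/4.60 = 0.21739
Step 5: Wq = λ/(μ(μ-λ)) = 11.7/(16.3×4.60) = 0.1560
Step 6: P(0) = 1-ρ = 0.2822
Verify: L = λW = 11.7×0.21739 = 2.5435 ✔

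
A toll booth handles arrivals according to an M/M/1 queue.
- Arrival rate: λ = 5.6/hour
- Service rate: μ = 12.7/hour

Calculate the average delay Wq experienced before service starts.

First, compute utilization: ρ = λ/μ = 5.6/12.7 = 0.4409
For M/M/1: Wq = λ/(μ(μ-λ))
Wq = 5.6/(12.7 × (12.7-5.6))
Wq = 5.6/(12.7 × 7.10)
Wq = 0.06210 hours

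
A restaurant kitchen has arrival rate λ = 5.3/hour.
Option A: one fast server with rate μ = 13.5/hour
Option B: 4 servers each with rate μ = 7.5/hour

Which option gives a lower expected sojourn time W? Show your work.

Option A: single server μ = 13.5 (M/M/1)
  ρ_A = 5.3/13.5 = 0.3926
  W_A = 1/(μ-λ) = 1/(13.5-5.3) = 1/8.20 = 0.1220

Option B: 4 servers μ = 7.5 (M/M/4)
  ρ_B = λ/(cμ) = 5.3/(4×7.5) = 0.1767
  Offered load a = λ/μ = cρ = 5.3/7.5 = 0.7067
  P₀ = [ Σₙ₌₀^3 aⁿ/n! + a^4/(4!(1-ρ)) ]⁻¹
  Σ = a^0/0! + a^1/1! + a^2/2! + a^3/3! = 1.0000 + 0.7067 + 0.2497 + 0.05882 = 2.0152
  a^4/(4!(1-ρ)) = 0.2494/(24 × 0.8233) = 0.01262
  P₀ = 1/(2.0152 + 0.01262) = 0.4931
  Lq = P₀·a^4·ρ / (4!(1-ρ)²) = 0.49315 × 0.24938 × 0.17667 / (24 × 0.67788) = 0.001335
  Wq_B = Lq/λ = 0.0013354/5.3 = 0.0002520
  W_B = Wq_B + 1/μ = 0.0002520 + 0.1333 = 0.1336

Since W_A = 0.1220 < W_B = 0.1336, Option A (single fast server) has the shorter time in system.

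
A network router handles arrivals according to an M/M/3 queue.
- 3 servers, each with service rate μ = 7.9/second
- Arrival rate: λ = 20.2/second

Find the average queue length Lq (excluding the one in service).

Traffic intensity: ρ = λ/(cμ) = 20.2/(3×7.9) = 0.8523
Since ρ = 0.8523 < 1, system is stable.
Offered load a = λ/μ = cρ = 20.2/7.9 = 2.5570
P₀ = [ Σₙ₌₀^2 aⁿ/n! + a^3/(3!(1-ρ)) ]⁻¹
Σ = a^0/0! + a^1/1! + a^2/2! = 1.0000 + 2.5570 + 3.2690 = 6.8260
a^3/(3!(1-ρ)) = 16.7176/(6 × 0.147679) = 18.8670
P₀ = 1/(6.8260 + 18.8670) = 0.03892
Lq = P₀·a^3·ρ / (3!(1-ρ)²) = 0.038921 × 16.7176 × 0.85232 / (6 × 0.021809) = 4.2381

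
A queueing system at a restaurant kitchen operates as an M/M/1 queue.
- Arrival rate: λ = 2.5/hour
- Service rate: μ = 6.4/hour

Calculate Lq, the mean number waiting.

ρ = λ/μ = 2.5/6.4 = 0.3906
For M/M/1: Lq = λ²/(μ(μ-λ))
Lq = 6.25/(6.4 × 3.90)
Lq = 0.2504 orders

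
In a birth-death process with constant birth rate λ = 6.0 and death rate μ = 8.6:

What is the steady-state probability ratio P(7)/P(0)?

For constant rates: P(n)/P(0) = (λ/μ)^n
P(7)/P(0) = (6.0/8.6)^7 = 0.697674^7 = 0.08046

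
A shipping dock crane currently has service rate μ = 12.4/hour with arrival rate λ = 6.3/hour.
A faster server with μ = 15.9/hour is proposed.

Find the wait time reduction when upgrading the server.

System 1: ρ₁ = 6.3/12.4 = 0.5081, W₁ = 1/(12.4-6.3) = 0.163934
System 2: ρ₂ = 6.3/15.9 = 0.3962, W₂ = 1/(15.9-6.3) = 0.104167
Improvement: (W₁-W₂)/W₁ = (0.163934-0.104167)/0.163934 = 36.46%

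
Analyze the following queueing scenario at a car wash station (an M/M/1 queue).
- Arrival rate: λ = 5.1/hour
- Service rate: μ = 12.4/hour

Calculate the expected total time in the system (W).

First, compute utilization: ρ = λ/μ = 5.1/12.4 = 0.4113
For M/M/1: W = 1/(μ-λ)
W = 1/(12.4-5.1) = 1/7.30
W = 0.1370 hours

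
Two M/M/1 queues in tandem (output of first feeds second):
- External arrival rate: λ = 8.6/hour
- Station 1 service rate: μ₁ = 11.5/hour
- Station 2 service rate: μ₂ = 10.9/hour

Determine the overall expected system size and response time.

By Jackson's theorem, each station behaves as independent M/M/1.
Station 1: ρ₁ = 8.6/11.5 = 0.7478, L₁ = ρ₁/(1-ρ₁) = λ/(μ₁-λ) = 8.6/2.90 = 2.9655
Station 2: ρ₂ = 8.6/10.9 = 0.7890, L₂ = ρ₂/(1-ρ₂) = λ/(μ₂-λ) = 8.6/2.30 = 3.7391
Total: L = L₁ + L₂ = 2.9655 + 3.7391 = 6.7046
W = L/λ = 6.7046/8.6 = 0.7796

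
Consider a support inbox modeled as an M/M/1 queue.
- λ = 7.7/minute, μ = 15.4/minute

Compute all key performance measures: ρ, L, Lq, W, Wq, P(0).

Step 1: ρ = λ/μ = 7.7/15.4 = 0.5000
Step 2: L = λ/(μ-λ) = 7.7/7.70 = 1.0000
Step 3: Lq = λ²/(μ(μ-λ)) = 59.29/(15.4×7.70) = 0.5000
Step 4: W = 1/(μ-λ) = 1/7.70 = 0.12987
Step 5: Wq = λ/(μ(μ-λ)) = 7.7/(15.4×7.70) = 0.06494
Step 6: P(0) = 1-ρ = 0.5000
Verify: L = λW = 7.7×0.12987 = 1.0000 ✔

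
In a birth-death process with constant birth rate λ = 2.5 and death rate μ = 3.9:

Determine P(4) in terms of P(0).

For constant rates: P(n)/P(0) = (λ/μ)^n
P(4)/P(0) = (2.5/3.9)^4 = 0.64103^4 = 0.1689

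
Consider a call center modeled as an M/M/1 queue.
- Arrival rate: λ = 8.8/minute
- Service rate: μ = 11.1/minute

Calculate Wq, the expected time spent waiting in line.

First, compute utilization: ρ = λ/μ = 8.8/11.1 = 0.7928
For M/M/1: Wq = λ/(μ(μ-λ))
Wq = 8.8/(11.1 × (11.1-8.8))
Wq = 8.8/(11.1 × 2.30)
Wq = 0.3447 minutes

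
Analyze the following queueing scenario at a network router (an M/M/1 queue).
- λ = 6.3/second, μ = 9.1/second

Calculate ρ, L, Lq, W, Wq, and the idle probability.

Step 1: ρ = λ/μ = 6.3/9.1 = 0.6923
Step 2: L = λ/(μ-λ) = 6.3/2.80 = 2.2500
Step 3: Lq = λ²/(μ(μ-λ)) = 39.69/(9.1×2.80) = 1.5577
Step 4: W = 1/(μ-λ) = 1/2.80 = 0.35714
Step 5: Wq = λ/(μ(μ-λ)) = 6.3/(9.1×2.80) = 0.2473
Step 6: P(0) = 1-ρ = 0.3077
Verify: L = λW = 6.3×0.35714 = 2.2500 ✔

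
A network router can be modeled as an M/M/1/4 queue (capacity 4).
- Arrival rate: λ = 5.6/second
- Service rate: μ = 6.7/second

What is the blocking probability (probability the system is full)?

ρ = λ/μ = 5.6/6.7 = 0.8358
P₀ = (1-ρ)/(1-ρ^(K+1)) = (1-0.8358)/(1-0.8358^5) = 0.1642/0.5921 = 0.2773
P_K = P₀×ρ^K = 0.2773 × 0.8358^4 = 0.2773 × 0.4880 = 0.1353
Blocking probability = 13.53%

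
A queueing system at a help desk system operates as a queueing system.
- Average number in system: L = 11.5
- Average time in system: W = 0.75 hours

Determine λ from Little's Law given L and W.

Little's Law: L = λW, so λ = L/W
λ = 11.5/0.75 = 15.3333 tickets/hour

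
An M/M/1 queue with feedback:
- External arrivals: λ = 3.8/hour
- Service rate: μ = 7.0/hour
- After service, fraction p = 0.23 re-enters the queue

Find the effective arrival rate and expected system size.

Effective arrival rate: λ_eff = λ/(1-p) = 3.8/(1-0.23) = 3.8/0.77 = 4.9351
ρ = λ_eff/μ = 4.9351/7.0 = 0.70501
L = ρ/(1-ρ) = 0.70501/(1-0.70501) = 2.3899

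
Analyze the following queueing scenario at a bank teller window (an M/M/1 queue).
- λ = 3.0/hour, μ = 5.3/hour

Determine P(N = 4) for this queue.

ρ = λ/μ = 3.0/5.3 = 0.56604
P(n) = (1-ρ)ρⁿ
P(4) = (1-0.56604) × 0.56604^4
P(4) = 0.43396 × 0.10266
P(4) = 0.04455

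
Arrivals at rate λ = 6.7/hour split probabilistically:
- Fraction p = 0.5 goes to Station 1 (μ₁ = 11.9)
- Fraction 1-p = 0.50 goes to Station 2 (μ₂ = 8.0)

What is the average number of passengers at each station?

Effective rates: λ₁ = 6.7×0.5 = 3.35, λ₂ = 6.7×0.50 = 3.35
Station 1: ρ₁ = 3.35/11.9 = 0.2815, L₁ = ρ₁/(1-ρ₁) = 0.2815/(1-0.2815) = 0.3918
Station 2: ρ₂ = 3.35/8.0 = 0.41875, L₂ = ρ₂/(1-ρ₂) = 0.41875/(1-0.41875) = 0.7204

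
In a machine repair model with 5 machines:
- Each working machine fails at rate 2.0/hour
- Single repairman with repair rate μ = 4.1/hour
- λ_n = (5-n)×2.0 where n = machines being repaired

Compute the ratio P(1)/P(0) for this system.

P(1)/P(0) = ∏_{i=0}^{1-1} λ_i/μ_{i+1}
= (5-0)×2.0/4.1
= 2.4390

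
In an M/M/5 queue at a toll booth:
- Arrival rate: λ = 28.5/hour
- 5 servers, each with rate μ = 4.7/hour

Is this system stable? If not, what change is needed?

Stability requires ρ = λ/(cμ) < 1
ρ = 28.5/(5 × 4.7) = 28.5/23.50 = 1.2128
Since 1.2128 ≥ 1, the system is UNSTABLE.
Need c > λ/μ = 28.5/4.7 = 6.06.
Minimum servers needed: c = 7.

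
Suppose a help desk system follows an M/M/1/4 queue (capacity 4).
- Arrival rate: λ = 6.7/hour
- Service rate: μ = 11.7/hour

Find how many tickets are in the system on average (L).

ρ = λ/μ = 6.7/11.7 = 0.57265
P₀ = (1-ρ)/(1-ρ^(K+1)) = (1-0.57265)/(1-0.57265^5) = 0.42735/0.93842 = 0.4554
P_K = P₀×ρ^K = 0.45539 × 0.57265^4 = 0.45539 × 0.10754 = 0.04897
L = ρ[1 - (K+1)ρ^K + Kρ^(K+1)] / [(1-ρ)(1-ρ^(K+1))]
L = 0.57265 × (1 - 5×0.10754 + 4×0.061581) / ((1 - 0.57265) × (1 - 0.061581)) = 1.0119 tickets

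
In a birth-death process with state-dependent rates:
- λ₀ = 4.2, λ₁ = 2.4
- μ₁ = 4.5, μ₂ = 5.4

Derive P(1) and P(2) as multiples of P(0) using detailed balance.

Balance equations:
State 0: λ₀P₀ = μ₁P₁ → P₁ = (λ₀/μ₁)P₀ = (4.2/4.5)P₀ = 0.9333P₀
State 1: P₂ = (λ₀λ₁)/(μ₁μ₂)P₀ = (4.2×2.4)/(4.5×5.4)P₀ = 0.4148P₀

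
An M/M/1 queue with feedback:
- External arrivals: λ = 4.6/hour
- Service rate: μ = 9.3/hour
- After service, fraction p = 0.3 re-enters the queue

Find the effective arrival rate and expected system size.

Effective arrival rate: λ_eff = λ/(1-p) = 4.6/(1-0.3) = 4.6/0.70 = 6.57143
ρ = λ_eff/μ = 6.57143/9.3 = 0.70661
L = ρ/(1-ρ) = 0.70661/(1-0.70661) = 2.4084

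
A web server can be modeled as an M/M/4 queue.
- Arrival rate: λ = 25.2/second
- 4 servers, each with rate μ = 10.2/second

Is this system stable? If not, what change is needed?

Stability requires ρ = λ/(cμ) < 1
ρ = 25.2/(4 × 10.2) = 25.2/40.80 = 0.6176
Since 0.6176 < 1, the system is STABLE.
The servers are busy 61.76% of the time.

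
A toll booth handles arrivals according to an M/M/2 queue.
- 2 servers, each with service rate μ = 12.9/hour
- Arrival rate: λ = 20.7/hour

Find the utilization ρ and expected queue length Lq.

Traffic intensity: ρ = λ/(cμ) = 20.7/(2×12.9) = 0.8023
Since ρ = 0.8023 < 1, system is stable.
Offered load a = λ/μ = cρ = 20.7/12.9 = 1.6047
P₀ = [ Σₙ₌₀^1 aⁿ/n! + a^2/(2!(1-ρ)) ]⁻¹
Σ = a^0/0! + a^1/1! = 1.0000 + 1.6047 = 2.6047
a^2/(2!(1-ρ)) = 2.57491/(2 × 0.197674) = 6.5130
P₀ = 1/(2.6047 + 6.5130) = 0.1097
Lq = P₀·a^2·ρ / (2!(1-ρ)²) = 0.109677 × 2.57491 × 0.802326 / (2 × 0.0390752) = 2.8993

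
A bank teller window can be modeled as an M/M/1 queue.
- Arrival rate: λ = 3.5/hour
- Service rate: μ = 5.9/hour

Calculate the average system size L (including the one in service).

ρ = λ/μ = 3.5/5.9 = 0.5932
For M/M/1: L = λ/(μ-λ)
L = 3.5/(5.9-3.5) = 3.5/2.40
L = 1.4583 transactions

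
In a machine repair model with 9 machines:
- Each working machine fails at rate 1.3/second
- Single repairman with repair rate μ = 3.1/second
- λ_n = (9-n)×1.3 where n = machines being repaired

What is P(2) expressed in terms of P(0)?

P(2)/P(0) = ∏_{i=0}^{2-1} λ_i/μ_{i+1}
= (9-0)×1.3/3.1 × (9-1)×1.3/3.1
= 12.6618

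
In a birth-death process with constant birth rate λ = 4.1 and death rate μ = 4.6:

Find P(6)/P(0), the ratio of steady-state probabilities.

For constant rates: P(n)/P(0) = (λ/μ)^n
P(6)/P(0) = (4.1/4.6)^6 = 0.8913^6 = 0.5014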